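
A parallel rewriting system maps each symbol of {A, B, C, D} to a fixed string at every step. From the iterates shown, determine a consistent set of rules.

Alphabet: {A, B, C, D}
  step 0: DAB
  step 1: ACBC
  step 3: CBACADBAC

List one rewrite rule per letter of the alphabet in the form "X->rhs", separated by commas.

A->B, B->C, C->AD, D->AC

  step 0 ⇒ step 1: DAB ⇒ AC·B·C
    A ↦ B
    B ↦ C
    D ↦ AC
    C ↦ AD  (constrained at step 1)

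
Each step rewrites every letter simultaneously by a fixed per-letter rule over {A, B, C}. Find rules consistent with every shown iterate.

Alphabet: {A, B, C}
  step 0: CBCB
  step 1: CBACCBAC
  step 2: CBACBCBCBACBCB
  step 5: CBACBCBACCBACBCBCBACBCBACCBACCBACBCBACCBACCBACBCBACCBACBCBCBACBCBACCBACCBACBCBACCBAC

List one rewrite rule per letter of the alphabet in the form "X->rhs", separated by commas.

  step 1 ⇒ step 2: CBACCBAC ⇒ CB·AC·B·CB·CB·AC·B·CB
    A ↦ B
    B ↦ AC
    C ↦ CB

A->B, B->AC, C->CB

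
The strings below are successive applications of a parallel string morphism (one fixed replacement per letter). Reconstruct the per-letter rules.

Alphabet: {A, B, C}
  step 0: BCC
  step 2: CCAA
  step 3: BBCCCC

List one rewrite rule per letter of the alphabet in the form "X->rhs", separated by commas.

  step 2 ⇒ step 3: CCAA ⇒ B·B·CC·CC
    A ↦ CC
    C ↦ B
    B ↦ A  (constrained at step 0)

A->CC, B->A, C->B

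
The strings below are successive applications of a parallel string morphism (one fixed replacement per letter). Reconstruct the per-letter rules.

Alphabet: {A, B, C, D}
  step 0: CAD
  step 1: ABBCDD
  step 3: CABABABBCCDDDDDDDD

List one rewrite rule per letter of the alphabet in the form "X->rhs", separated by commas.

A->BC, B->C, C->AB, D->DD

  step 0 ⇒ step 1: CAD ⇒ AB·BC·DD
    A ↦ BC
    C ↦ AB
    D ↦ DD
    B ↦ C  (constrained at step 1)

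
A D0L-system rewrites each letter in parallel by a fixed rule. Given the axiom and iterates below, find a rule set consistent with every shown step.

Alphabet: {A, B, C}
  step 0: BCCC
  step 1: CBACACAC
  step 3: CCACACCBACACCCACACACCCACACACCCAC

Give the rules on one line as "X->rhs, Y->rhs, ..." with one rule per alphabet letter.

  step 0 ⇒ step 1: BCCC ⇒ CB·AC·AC·AC
    B ↦ CB
    C ↦ AC
    A ↦ CC  (constrained at step 1)

A->CC, B->CB, C->AC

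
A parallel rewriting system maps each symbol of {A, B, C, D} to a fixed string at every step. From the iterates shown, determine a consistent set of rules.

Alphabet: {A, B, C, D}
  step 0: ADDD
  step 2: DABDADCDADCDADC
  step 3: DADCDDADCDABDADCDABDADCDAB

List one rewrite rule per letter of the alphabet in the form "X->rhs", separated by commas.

  step 2 ⇒ step 3: DABDADCDADCDADC ⇒ DA·DC·D·DA·DC·DA·B·DA·DC·DA·B·DA·DC·DA·B
    A ↦ DC
    B ↦ D
    C ↦ B
    D ↦ DA

A->DC, B->D, C->B, D->DA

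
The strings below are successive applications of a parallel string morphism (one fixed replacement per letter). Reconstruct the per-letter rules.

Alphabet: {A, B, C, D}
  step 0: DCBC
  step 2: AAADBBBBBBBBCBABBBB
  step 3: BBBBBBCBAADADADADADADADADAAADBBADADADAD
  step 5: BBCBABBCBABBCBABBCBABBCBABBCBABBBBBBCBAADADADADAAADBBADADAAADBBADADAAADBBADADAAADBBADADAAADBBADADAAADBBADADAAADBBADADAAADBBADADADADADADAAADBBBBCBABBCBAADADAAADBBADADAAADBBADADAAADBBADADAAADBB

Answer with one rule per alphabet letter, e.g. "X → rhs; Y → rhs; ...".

  step 2 ⇒ step 3: AAADBBBBBBBBCBABBBB ⇒ BB·BB·BB·CBA·AD·AD·AD·AD·AD·AD·AD·AD·AA·AD·BB·AD·AD·AD·AD
    A ↦ BB
    B ↦ AD
    C ↦ AA
    D ↦ CBA

A->BB, B->AD, C->AA, D->CBA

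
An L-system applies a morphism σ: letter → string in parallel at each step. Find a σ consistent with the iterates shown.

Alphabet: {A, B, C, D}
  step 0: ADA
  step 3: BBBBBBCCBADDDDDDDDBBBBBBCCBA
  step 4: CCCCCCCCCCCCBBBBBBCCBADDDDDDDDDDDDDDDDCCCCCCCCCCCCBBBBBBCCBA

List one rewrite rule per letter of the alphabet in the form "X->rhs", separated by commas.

  step 3 ⇒ step 4: BBBBBBCCBADDDDDDDDBBBBBBCCBA ⇒ CC·CC·CC·CC·CC·CC·BBB·BBB·CC·BA·DD·DD·DD·DD·DD·DD·DD·DD·CC·CC·CC·CC·CC·CC·BBB·BBB·CC·BA
    A ↦ BA
    B ↦ CC
    C ↦ BBB
    D ↦ DD

A->BA, B->CC, C->BBB, D->DD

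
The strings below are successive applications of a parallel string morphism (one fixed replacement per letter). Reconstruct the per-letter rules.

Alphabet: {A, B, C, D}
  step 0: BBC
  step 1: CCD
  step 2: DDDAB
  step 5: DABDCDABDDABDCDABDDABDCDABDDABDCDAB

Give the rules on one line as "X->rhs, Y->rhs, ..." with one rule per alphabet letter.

  step 1 ⇒ step 2: CCD ⇒ D·D·DAB
    C ↦ D
    D ↦ DAB
    A ↦ D  (constrained at step 2)
  step 0 ⇒ step 1: BBC ⇒ C·C·D
    B ↦ C

A->D, B->C, C->D, D->DAB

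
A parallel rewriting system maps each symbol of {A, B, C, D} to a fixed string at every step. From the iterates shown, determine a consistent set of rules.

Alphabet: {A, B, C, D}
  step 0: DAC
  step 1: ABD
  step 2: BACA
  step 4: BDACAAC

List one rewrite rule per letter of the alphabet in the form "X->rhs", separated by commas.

A->B, B->AC, C->D, D->A

  step 1 ⇒ step 2: ABD ⇒ B·AC·A
    A ↦ B
    B ↦ AC
    D ↦ A
  step 0 ⇒ step 1: DAC ⇒ A·B·D
    C ↦ D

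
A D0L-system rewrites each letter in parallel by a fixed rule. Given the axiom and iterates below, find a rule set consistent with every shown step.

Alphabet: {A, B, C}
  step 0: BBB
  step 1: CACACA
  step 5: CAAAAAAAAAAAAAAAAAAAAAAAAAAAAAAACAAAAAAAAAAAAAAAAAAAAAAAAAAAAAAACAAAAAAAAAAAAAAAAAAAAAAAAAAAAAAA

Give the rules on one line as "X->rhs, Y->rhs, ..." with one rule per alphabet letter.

A->AA, B->CA, C->BA

  step 0 ⇒ step 1: BBB ⇒ CA·CA·CA
    B ↦ CA
    A ↦ AA  (constrained at step 1)
    C ↦ BA  (constrained at step 1)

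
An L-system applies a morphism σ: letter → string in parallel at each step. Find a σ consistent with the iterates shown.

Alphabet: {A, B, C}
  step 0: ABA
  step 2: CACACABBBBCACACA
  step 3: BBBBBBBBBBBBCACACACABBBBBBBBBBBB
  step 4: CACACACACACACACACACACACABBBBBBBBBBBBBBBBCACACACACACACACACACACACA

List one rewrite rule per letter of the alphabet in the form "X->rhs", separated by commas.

A->BBB, B->CA, C->B

  step 3 ⇒ step 4: BBBBBBBBBBBBCACACACABBBBBBBBBBBB ⇒ CA·CA·CA·CA·CA·CA·CA·CA·CA·CA·CA·CA·B·BBB·B·BBB·B·BBB·B·BBB·CA·CA·CA·CA·CA·CA·CA·CA·CA·CA·CA·CA
    A ↦ BBB
    B ↦ CA
    C ↦ B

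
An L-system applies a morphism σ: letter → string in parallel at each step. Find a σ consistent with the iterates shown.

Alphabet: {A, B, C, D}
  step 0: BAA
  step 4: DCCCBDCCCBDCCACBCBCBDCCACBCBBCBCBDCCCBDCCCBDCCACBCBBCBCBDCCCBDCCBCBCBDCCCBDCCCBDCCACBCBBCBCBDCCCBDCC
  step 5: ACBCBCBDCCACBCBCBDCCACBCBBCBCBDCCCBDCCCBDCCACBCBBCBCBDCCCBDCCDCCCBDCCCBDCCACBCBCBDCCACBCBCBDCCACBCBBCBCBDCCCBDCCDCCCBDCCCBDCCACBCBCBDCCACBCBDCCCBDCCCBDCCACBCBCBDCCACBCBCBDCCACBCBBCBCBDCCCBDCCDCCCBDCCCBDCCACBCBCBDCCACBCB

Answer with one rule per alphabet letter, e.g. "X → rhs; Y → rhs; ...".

A->BCB, B->DCC, C->CB, D->A

  step 4 ⇒ step 5: DCCCBDCCCBDCCACBCBCBDCCACBCBBCBCBDCCCBDCCCBDCCACBCBBCBCBDCCCBDCCBCBCBDCCCBDCCCBDCCACBCBBCBCBDCCCBDCC ⇒ A·CB·CB·CB·DCC·A·CB·CB·CB·DCC·A·CB·CB·BCB·CB·DCC·CB·DCC·CB·DCC·A·CB·CB·BCB·CB·DCC·CB·DCC·DCC·CB·DCC·CB·DCC·A·CB·CB·CB·DCC·A·CB·CB·CB·DCC·A·CB·CB·BCB·CB·DCC·CB·DCC·DCC·CB·DCC·CB·DCC·A·CB·CB·CB·DCC·A·CB·CB·DCC·CB·DCC·CB·DCC·A·CB·CB·CB·DCC·A·CB·CB·CB·DCC·A·CB·CB·BCB·CB·DCC·CB·DCC·DCC·CB·DCC·CB·DCC·A·CB·CB·CB·DCC·A·CB·CB
    A ↦ BCB
    B ↦ DCC
    C ↦ CB
    D ↦ A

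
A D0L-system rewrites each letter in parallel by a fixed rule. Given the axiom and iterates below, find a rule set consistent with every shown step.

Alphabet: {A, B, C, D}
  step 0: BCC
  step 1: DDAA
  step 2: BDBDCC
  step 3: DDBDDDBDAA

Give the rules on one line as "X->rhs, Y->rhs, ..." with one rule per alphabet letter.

  step 2 ⇒ step 3: BDBDCC ⇒ DD·BD·DD·BD·A·A
    B ↦ DD
    C ↦ A
    D ↦ BD
  step 1 ⇒ step 2: DDAA ⇒ BD·BD·C·C
    A ↦ C

A->C, B->DD, C->A, D->BD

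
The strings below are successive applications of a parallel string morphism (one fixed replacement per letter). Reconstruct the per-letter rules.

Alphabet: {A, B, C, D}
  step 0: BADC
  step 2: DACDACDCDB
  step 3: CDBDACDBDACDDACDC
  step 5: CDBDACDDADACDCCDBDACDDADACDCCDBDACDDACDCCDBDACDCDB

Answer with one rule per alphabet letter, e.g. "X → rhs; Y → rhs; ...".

A->B, B->C, C->DA, D->CD

  step 2 ⇒ step 3: DACDACDCDB ⇒ CD·B·DA·CD·B·DA·CD·DA·CD·C
    A ↦ B
    B ↦ C
    C ↦ DA
    D ↦ CD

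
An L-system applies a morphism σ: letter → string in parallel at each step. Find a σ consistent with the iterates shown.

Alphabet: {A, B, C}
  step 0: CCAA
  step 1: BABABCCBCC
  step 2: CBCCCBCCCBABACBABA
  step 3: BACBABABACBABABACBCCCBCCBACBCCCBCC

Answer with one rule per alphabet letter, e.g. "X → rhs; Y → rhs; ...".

  step 2 ⇒ step 3: CBCCCBCCCBABACBABA ⇒ BA·C·BA·BA·BA·C·BA·BA·BA·C·BCC·C·BCC·BA·C·BCC·C·BCC
    A ↦ BCC
    B ↦ C
    C ↦ BA

A->BCC, B->C, C->BA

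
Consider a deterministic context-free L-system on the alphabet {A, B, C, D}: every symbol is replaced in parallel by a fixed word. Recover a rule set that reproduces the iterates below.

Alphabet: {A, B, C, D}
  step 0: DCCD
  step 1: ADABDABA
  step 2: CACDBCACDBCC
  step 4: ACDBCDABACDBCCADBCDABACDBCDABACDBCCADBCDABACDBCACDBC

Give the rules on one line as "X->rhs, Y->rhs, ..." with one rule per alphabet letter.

  step 1 ⇒ step 2: ADABDABA ⇒ C·A·C·DBC·A·C·DBC·C
    A ↦ C
    B ↦ DBC
    D ↦ A
  step 0 ⇒ step 1: DCCD ⇒ A·DAB·DAB·A
    C ↦ DAB

A->C, B->DBC, C->DAB, D->A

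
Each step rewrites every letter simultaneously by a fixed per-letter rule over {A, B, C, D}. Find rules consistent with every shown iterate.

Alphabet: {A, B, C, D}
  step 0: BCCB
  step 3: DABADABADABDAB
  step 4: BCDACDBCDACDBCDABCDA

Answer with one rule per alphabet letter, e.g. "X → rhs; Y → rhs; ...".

A->CD, B->A, C->DA, D->B

  step 3 ⇒ step 4: DABADABADABDAB ⇒ B·CD·A·CD·B·CD·A·CD·B·CD·A·B·CD·A
    A ↦ CD
    B ↦ A
    D ↦ B
    C ↦ DA  (constrained at step 0)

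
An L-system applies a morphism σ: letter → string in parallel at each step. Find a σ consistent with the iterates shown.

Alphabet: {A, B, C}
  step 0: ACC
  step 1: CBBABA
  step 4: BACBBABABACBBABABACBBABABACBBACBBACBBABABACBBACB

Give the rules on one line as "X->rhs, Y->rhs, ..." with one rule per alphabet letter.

  step 0 ⇒ step 1: ACC ⇒ CB·BA·BA
    A ↦ CB
    C ↦ BA
    B ↦ BA  (constrained at step 1)

A->CB, B->BA, C->BA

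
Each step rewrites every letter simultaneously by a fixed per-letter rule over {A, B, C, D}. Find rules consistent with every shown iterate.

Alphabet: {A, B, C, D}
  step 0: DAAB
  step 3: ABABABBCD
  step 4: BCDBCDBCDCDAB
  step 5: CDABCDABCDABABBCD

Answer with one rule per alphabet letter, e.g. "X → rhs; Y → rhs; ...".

  step 4 ⇒ step 5: BCDBCDBCDCDAB ⇒ CD·A·B·CD·A·B·CD·A·B·A·B·B·CD
    A ↦ B
    B ↦ CD
    C ↦ A
    D ↦ B

A->B, B->CD, C->A, D->B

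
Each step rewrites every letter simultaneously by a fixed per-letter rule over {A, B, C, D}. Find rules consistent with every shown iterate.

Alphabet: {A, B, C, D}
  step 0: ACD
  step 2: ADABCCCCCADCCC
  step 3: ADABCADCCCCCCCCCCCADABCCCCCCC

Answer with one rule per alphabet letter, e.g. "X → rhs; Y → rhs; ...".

  step 2 ⇒ step 3: ADABCCCCCADCCC ⇒ AD·ABC·AD·C·CC·CC·CC·CC·CC·AD·ABC·CC·CC·CC
    A ↦ AD
    B ↦ C
    C ↦ CC
    D ↦ ABC

A->AD, B->C, C->CC, D->ABC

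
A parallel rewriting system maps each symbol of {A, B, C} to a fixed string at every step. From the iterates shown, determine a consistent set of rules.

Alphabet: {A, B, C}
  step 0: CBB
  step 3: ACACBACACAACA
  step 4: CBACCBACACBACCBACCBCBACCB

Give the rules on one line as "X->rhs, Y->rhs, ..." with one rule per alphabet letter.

A->CB, B->A, C->AC

  step 3 ⇒ step 4: ACACBACACAACA ⇒ CB·AC·CB·AC·A·CB·AC·CB·AC·CB·CB·AC·CB
    A ↦ CB
    B ↦ A
    C ↦ AC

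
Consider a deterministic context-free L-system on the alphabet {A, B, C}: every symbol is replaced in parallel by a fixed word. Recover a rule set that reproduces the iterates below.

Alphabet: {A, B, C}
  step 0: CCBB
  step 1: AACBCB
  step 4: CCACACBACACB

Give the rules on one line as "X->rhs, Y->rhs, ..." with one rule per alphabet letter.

  step 0 ⇒ step 1: CCBB ⇒ A·A·CB·CB
    B ↦ CB
    C ↦ A
    A ↦ C  (constrained at step 1)

A->C, B->CB, C->A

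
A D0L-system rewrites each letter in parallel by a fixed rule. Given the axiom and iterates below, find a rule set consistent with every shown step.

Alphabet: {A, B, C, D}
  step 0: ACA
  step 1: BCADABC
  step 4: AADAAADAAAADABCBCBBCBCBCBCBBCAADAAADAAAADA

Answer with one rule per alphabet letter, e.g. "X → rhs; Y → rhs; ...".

A->BC, B->A, C->ADA, D->B

  step 0 ⇒ step 1: ACA ⇒ BC·ADA·BC
    A ↦ BC
    C ↦ ADA
    B ↦ A  (constrained at step 1)
    D ↦ B  (constrained at step 1)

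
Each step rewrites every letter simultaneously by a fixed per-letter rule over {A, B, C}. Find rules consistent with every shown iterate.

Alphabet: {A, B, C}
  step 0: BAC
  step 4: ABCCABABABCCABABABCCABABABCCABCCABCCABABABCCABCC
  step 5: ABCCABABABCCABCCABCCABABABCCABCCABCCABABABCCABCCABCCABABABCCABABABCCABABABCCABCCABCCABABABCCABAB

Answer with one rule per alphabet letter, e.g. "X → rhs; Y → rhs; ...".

  step 4 ⇒ step 5: ABCCABABABCCABABABCCABABABCCABCCABCCABABABCCABCC ⇒ AB·CC·AB·AB·AB·CC·AB·CC·AB·CC·AB·AB·AB·CC·AB·CC·AB·CC·AB·AB·AB·CC·AB·CC·AB·CC·AB·AB·AB·CC·AB·AB·AB·CC·AB·AB·AB·CC·AB·CC·AB·CC·AB·AB·AB·CC·AB·AB
    A ↦ AB
    B ↦ CC
    C ↦ AB

A->AB, B->CC, C->AB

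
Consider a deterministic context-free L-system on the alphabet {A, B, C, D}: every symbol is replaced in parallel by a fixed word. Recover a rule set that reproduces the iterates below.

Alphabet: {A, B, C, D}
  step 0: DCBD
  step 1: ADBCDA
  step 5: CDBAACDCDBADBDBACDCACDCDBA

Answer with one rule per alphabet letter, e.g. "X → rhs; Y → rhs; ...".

A->C, B->CD, C->DB, D->A

  step 0 ⇒ step 1: DCBD ⇒ A·DB·CD·A
    B ↦ CD
    C ↦ DB
    D ↦ A
    A ↦ C  (constrained at step 1)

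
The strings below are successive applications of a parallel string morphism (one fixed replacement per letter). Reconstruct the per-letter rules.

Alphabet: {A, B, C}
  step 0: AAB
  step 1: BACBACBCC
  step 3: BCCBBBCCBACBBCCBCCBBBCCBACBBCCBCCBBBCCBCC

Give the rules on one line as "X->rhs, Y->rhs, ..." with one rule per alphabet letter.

  step 0 ⇒ step 1: AAB ⇒ BAC·BAC·BCC
    A ↦ BAC
    B ↦ BCC
    C ↦ B  (constrained at step 1)

A->BAC, B->BCC, C->B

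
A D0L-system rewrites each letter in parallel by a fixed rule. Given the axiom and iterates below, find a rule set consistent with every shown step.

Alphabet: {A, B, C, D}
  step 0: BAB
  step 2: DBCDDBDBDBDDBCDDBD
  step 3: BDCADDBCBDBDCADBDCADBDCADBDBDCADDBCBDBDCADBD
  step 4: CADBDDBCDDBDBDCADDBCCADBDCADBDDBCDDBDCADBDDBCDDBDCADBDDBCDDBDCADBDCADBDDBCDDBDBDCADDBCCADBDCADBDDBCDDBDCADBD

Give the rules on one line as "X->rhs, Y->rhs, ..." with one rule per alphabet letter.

A->DD, B->CAD, C->DBC, D->BD

  step 3 ⇒ step 4: BDCADDBCBDBDCADBDCADBDCADBDBDCADDBCBDBDCADBD ⇒ CAD·BD·DBC·DD·BD·BD·CAD·DBC·CAD·BD·CAD·BD·DBC·DD·BD·CAD·BD·DBC·DD·BD·CAD·BD·DBC·DD·BD·CAD·BD·CAD·BD·DBC·DD·BD·BD·CAD·DBC·CAD·BD·CAD·BD·DBC·DD·BD·CAD·BD
    A ↦ DD
    B ↦ CAD
    C ↦ DBC
    D ↦ BD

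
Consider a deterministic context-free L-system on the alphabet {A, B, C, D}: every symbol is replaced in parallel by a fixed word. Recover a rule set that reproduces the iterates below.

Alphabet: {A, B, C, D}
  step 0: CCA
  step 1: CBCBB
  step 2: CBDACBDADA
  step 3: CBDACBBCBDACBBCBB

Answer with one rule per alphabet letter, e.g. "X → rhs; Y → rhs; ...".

  step 2 ⇒ step 3: CBDACBDADA ⇒ CB·DA·CB·B·CB·DA·CB·B·CB·B
    A ↦ B
    B ↦ DA
    C ↦ CB
    D ↦ CB

A->B, B->DA, C->CB, D->CB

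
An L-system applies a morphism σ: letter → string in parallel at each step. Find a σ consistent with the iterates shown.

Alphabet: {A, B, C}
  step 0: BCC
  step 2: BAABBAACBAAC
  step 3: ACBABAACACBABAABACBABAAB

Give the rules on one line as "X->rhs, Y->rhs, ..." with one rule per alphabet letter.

A->BA, B->AC, C->AB

  step 2 ⇒ step 3: BAABBAACBAAC ⇒ AC·BA·BA·AC·AC·BA·BA·AB·AC·BA·BA·AB
    A ↦ BA
    B ↦ AC
    C ↦ AB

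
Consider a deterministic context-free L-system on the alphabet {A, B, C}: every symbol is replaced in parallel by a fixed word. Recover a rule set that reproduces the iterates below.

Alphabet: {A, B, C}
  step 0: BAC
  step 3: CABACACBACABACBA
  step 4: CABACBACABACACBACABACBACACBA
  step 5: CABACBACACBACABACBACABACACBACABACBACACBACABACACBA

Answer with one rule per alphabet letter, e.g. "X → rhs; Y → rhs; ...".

  step 4 ⇒ step 5: CABACBACABACACBACABACBACACBA ⇒ CA·BA·C·BA·CA·C·BA·CA·BA·C·BA·CA·BA·CA·C·BA·CA·BA·C·BA·CA·C·BA·CA·BA·CA·C·BA
    A ↦ BA
    B ↦ C
    C ↦ CA

A->BA, B->C, C->CA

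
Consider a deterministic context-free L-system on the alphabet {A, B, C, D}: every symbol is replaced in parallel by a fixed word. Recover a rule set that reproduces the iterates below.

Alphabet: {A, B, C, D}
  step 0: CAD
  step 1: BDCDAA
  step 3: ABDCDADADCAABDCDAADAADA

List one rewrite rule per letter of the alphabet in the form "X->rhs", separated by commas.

  step 0 ⇒ step 1: CAD ⇒ BDC·DA·A
    A ↦ DA
    C ↦ BDC
    D ↦ A
    B ↦ DCA  (constrained at step 1)

A->DA, B->DCA, C->BDC, D->A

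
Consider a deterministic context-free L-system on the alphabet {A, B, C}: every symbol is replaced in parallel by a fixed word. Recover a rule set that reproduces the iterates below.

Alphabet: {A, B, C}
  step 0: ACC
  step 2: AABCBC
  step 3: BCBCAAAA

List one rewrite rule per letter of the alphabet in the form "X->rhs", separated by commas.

A->BC, B->A, C->A

  step 2 ⇒ step 3: AABCBC ⇒ BC·BC·A·A·A·A
    A ↦ BC
    B ↦ A
    C ↦ A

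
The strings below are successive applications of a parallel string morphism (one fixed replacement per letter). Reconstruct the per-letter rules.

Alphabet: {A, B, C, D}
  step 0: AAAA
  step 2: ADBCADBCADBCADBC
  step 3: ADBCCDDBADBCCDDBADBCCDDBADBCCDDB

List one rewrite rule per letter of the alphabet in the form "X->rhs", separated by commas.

A->AD, B->CD, C->DB, D->BC

  step 2 ⇒ step 3: ADBCADBCADBCADBC ⇒ AD·BC·CD·DB·AD·BC·CD·DB·AD·BC·CD·DB·AD·BC·CD·DB
    A ↦ AD
    B ↦ CD
    C ↦ DB
    D ↦ BC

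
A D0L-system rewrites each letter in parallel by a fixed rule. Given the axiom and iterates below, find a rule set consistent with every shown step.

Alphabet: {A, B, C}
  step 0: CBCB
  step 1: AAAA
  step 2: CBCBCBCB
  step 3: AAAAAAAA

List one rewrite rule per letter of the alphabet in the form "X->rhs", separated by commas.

  step 2 ⇒ step 3: CBCBCBCB ⇒ A·A·A·A·A·A·A·A
    B ↦ A
    C ↦ A
  step 1 ⇒ step 2: AAAA ⇒ CB·CB·CB·CB
    A ↦ CB

A->CB, B->A, C->A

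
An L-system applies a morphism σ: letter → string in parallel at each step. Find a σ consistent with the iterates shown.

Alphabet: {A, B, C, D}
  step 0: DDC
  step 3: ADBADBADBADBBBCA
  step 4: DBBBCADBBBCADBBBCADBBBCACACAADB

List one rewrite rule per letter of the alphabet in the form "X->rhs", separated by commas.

A->DB, B->CA, C->A, D->BB

  step 3 ⇒ step 4: ADBADBADBADBBBCA ⇒ DB·BB·CA·DB·BB·CA·DB·BB·CA·DB·BB·CA·CA·CA·A·DB
    A ↦ DB
    B ↦ CA
    C ↦ A
    D ↦ BB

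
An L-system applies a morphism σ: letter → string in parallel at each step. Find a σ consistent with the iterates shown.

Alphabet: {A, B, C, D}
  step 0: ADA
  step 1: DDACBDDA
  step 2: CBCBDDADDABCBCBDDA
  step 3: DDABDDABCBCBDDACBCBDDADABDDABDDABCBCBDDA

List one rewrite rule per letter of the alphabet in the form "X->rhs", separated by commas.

  step 2 ⇒ step 3: CBCBDDADDABCBCBDDA ⇒ D·DAB·D·DAB·CB·CB·DDA·CB·CB·DDA·DAB·D·DAB·D·DAB·CB·CB·DDA
    A ↦ DDA
    B ↦ DAB
    C ↦ D
    D ↦ CB

A->DDA, B->DAB, C->D, D->CB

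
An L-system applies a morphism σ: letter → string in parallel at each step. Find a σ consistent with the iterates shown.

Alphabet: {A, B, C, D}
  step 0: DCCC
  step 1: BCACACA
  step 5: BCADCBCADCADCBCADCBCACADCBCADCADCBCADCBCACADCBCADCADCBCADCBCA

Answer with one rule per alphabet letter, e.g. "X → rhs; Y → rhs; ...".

  step 0 ⇒ step 1: DCCC ⇒ B·CA·CA·CA
    C ↦ CA
    D ↦ B
    A ↦ DC  (constrained at step 1)
    B ↦ D  (constrained at step 1)

A->DC, B->D, C->CA, D->B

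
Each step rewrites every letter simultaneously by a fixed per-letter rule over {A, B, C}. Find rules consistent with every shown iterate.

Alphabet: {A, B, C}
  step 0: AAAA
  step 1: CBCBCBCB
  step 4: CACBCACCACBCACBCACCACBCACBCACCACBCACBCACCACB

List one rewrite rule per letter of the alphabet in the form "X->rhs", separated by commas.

A->CB, B->C, C->CA

  step 0 ⇒ step 1: AAAA ⇒ CB·CB·CB·CB
    A ↦ CB
    B ↦ C  (constrained at step 1)
    C ↦ CA  (constrained at step 1)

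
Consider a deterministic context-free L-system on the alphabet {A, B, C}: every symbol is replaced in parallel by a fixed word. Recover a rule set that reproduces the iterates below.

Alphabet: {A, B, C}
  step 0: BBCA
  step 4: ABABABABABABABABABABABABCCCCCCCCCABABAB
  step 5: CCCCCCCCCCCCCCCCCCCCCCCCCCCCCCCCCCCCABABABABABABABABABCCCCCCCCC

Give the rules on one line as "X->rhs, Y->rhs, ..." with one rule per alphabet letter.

A->C, B->CC, C->AB

  step 4 ⇒ step 5: ABABABABABABABABABABABABCCCCCCCCCABABAB ⇒ C·CC·C·CC·C·CC·C·CC·C·CC·C·CC·C·CC·C·CC·C·CC·C·CC·C·CC·C·CC·AB·AB·AB·AB·AB·AB·AB·AB·AB·C·CC·C·CC·C·CC
    A ↦ C
    B ↦ CC
    C ↦ AB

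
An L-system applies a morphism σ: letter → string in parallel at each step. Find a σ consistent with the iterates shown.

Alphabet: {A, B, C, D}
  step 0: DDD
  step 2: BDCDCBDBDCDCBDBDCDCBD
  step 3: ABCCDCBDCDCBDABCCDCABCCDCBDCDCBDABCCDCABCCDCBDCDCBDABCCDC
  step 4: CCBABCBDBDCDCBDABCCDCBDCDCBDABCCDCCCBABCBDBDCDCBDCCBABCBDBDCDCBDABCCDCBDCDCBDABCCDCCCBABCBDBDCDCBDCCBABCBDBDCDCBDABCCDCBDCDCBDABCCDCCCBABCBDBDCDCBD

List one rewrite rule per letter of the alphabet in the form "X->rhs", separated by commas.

  step 3 ⇒ step 4: ABCCDCBDCDCBDABCCDCABCCDCBDCDCBDABCCDCABCCDCBDCDCBDABCCDC ⇒ CCB·ABC·BD·BD·CDC·BD·ABC·CDC·BD·CDC·BD·ABC·CDC·CCB·ABC·BD·BD·CDC·BD·CCB·ABC·BD·BD·CDC·BD·ABC·CDC·BD·CDC·BD·ABC·CDC·CCB·ABC·BD·BD·CDC·BD·CCB·ABC·BD·BD·CDC·BD·ABC·CDC·BD·CDC·BD·ABC·CDC·CCB·ABC·BD·BD·CDC·BD
    A ↦ CCB
    B ↦ ABC
    C ↦ BD
    D ↦ CDC

A->CCB, B->ABC, C->BD, D->CDC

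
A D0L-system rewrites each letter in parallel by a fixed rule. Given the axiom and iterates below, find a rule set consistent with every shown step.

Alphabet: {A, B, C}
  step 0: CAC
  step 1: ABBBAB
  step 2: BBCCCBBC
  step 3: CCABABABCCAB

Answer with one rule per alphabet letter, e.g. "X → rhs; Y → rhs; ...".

A->BB, B->C, C->AB

  step 2 ⇒ step 3: BBCCCBBC ⇒ C·C·AB·AB·AB·C·C·AB
    B ↦ C
    C ↦ AB
  step 0 ⇒ step 1: CAC ⇒ AB·BB·AB
    A ↦ BB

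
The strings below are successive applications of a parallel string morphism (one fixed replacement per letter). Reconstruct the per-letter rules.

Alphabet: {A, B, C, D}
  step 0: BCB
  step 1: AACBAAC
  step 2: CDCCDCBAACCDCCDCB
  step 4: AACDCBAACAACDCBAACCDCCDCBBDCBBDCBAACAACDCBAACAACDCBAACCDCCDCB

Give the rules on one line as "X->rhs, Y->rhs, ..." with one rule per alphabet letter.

A->CDC, B->AAC, C->B, D->DC

  step 1 ⇒ step 2: AACBAAC ⇒ CDC·CDC·B·AAC·CDC·CDC·B
    A ↦ CDC
    B ↦ AAC
    C ↦ B
    D ↦ DC  (constrained at step 2)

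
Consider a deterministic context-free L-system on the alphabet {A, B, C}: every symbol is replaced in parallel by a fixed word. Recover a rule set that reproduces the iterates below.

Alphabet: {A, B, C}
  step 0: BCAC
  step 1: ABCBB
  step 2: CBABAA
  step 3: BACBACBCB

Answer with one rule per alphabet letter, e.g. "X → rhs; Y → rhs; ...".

  step 2 ⇒ step 3: CBABAA ⇒ B·A·CB·A·CB·CB
    A ↦ CB
    B ↦ A
    C ↦ B

A->CB, B->A, C->B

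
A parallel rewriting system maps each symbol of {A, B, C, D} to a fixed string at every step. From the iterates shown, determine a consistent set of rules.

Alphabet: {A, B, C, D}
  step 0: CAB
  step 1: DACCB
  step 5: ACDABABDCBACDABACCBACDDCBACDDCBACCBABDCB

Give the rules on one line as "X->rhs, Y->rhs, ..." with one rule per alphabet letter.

  step 0 ⇒ step 1: CAB ⇒ D·AC·CB
    A ↦ AC
    B ↦ CB
    C ↦ D
    D ↦ AB  (constrained at step 1)

A->AC, B->CB, C->D, D->AB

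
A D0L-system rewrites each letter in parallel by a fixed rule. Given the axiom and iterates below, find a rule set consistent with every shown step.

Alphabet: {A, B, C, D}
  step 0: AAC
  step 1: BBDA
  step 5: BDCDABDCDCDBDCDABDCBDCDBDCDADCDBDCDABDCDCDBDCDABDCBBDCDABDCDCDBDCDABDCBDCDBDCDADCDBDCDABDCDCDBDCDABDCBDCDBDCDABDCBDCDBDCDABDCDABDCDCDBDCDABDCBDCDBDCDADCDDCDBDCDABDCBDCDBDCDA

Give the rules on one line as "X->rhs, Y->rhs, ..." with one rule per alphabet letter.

A->B, B->DCD, C->DA, D->BDC

  step 0 ⇒ step 1: AAC ⇒ B·B·DA
    A ↦ B
    C ↦ DA
    B ↦ DCD  (constrained at step 1)
    D ↦ BDC  (constrained at step 1)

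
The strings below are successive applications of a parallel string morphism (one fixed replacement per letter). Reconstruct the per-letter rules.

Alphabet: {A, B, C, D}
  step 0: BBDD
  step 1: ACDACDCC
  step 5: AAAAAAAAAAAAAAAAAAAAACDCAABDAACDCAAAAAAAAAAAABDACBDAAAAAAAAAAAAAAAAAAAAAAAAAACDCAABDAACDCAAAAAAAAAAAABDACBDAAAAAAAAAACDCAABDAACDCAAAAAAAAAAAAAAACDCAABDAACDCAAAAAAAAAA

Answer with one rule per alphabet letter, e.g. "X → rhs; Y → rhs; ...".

  step 0 ⇒ step 1: BBDD ⇒ ACD·ACD·C·C
    B ↦ ACD
    D ↦ C
    A ↦ AA  (constrained at step 1)
    C ↦ BDA  (constrained at step 1)

A->AA, B->ACD, C->BDA, D->C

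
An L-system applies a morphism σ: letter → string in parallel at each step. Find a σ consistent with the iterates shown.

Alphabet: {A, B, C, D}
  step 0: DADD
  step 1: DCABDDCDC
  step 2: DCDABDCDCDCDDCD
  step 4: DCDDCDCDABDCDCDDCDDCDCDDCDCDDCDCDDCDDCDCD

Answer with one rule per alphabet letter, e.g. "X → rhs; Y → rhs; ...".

  step 1 ⇒ step 2: DCABDDCDC ⇒ DC·D·ABD·C·DC·DC·D·DC·D
    A ↦ ABD
    B ↦ C
    C ↦ D
    D ↦ DC

A->ABD, B->C, C->D, D->DC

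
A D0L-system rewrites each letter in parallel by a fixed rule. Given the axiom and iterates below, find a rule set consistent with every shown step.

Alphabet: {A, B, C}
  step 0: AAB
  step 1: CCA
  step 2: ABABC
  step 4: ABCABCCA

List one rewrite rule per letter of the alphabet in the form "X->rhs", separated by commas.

A->C, B->A, C->AB

  step 1 ⇒ step 2: CCA ⇒ AB·AB·C
    A ↦ C
    C ↦ AB
  step 0 ⇒ step 1: AAB ⇒ C·C·A
    B ↦ A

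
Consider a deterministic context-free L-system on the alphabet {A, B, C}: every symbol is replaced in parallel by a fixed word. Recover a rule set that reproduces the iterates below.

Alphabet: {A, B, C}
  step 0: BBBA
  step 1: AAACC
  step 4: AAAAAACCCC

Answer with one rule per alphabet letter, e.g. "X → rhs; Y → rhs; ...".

  step 0 ⇒ step 1: BBBA ⇒ A·A·A·CC
    A ↦ CC
    B ↦ A
    C ↦ B  (constrained at step 1)

A->CC, B->A, C->B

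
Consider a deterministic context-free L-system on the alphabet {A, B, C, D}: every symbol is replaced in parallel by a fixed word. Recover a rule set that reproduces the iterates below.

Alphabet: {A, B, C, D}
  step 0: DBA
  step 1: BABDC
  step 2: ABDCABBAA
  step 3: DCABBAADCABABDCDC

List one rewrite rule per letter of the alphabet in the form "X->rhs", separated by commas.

  step 2 ⇒ step 3: ABDCABBAA ⇒ DC·AB·B·AA·DC·AB·AB·DC·DC
    A ↦ DC
    B ↦ AB
    C ↦ AA
    D ↦ B

A->DC, B->AB, C->AA, D->B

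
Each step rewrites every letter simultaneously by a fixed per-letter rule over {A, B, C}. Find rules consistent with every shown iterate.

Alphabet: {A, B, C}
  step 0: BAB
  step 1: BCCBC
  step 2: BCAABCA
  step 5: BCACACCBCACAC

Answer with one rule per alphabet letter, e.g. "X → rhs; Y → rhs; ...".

  step 1 ⇒ step 2: BCCBC ⇒ BC·A·A·BC·A
    B ↦ BC
    C ↦ A
  step 0 ⇒ step 1: BAB ⇒ BC·C·BC
    A ↦ C

A->C, B->BC, C->A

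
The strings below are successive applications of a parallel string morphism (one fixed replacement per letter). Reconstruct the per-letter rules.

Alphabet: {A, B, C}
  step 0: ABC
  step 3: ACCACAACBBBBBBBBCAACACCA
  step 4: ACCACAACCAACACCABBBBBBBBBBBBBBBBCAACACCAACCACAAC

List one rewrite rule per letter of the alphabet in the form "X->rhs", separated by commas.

  step 3 ⇒ step 4: ACCACAACBBBBBBBBCAACACCA ⇒ AC·CA·CA·AC·CA·AC·AC·CA·BB·BB·BB·BB·BB·BB·BB·BB·CA·AC·AC·CA·AC·CA·CA·AC
    A ↦ AC
    B ↦ BB
    C ↦ CA

A->AC, B->BB, C->CA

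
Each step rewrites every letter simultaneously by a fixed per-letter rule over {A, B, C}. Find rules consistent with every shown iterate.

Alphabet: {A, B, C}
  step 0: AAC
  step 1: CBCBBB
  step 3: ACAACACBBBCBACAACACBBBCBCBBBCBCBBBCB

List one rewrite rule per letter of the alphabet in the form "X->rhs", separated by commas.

A->CB, B->ACA, C->BB

  step 0 ⇒ step 1: AAC ⇒ CB·CB·BB
    A ↦ CB
    C ↦ BB
    B ↦ ACA  (constrained at step 1)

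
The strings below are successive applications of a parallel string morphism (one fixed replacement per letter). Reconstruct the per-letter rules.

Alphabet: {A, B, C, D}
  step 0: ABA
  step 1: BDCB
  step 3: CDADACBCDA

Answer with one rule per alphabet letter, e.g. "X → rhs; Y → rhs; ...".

  step 0 ⇒ step 1: ABA ⇒ B·DC·B
    A ↦ B
    B ↦ DC
    C ↦ DA  (constrained at step 1)
    D ↦ C  (constrained at step 1)

A->B, B->DC, C->DA, D->C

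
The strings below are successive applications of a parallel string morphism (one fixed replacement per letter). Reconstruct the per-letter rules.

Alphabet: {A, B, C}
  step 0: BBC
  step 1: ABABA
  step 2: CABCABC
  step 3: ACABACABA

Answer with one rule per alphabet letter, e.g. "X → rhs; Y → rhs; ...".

A->C, B->AB, C->A

  step 2 ⇒ step 3: CABCABC ⇒ A·C·AB·A·C·AB·A
    A ↦ C
    B ↦ AB
    C ↦ A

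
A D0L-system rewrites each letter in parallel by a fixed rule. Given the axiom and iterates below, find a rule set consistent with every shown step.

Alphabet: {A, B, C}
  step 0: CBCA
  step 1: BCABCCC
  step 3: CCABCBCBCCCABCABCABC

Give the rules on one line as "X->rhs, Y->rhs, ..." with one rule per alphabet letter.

A->CC, B->A, C->BC

  step 0 ⇒ step 1: CBCA ⇒ BC·A·BC·CC
    A ↦ CC
    B ↦ A
    C ↦ BC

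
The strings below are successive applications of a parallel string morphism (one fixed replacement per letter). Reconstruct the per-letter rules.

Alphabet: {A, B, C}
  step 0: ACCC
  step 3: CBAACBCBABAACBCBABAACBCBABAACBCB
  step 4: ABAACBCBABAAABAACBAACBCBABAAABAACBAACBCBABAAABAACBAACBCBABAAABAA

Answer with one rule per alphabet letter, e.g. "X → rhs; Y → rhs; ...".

A->CB, B->AA, C->AB

  step 3 ⇒ step 4: CBAACBCBABAACBCBABAACBCBABAACBCB ⇒ AB·AA·CB·CB·AB·AA·AB·AA·CB·AA·CB·CB·AB·AA·AB·AA·CB·AA·CB·CB·AB·AA·AB·AA·CB·AA·CB·CB·AB·AA·AB·AA
    A ↦ CB
    B ↦ AA
    C ↦ AB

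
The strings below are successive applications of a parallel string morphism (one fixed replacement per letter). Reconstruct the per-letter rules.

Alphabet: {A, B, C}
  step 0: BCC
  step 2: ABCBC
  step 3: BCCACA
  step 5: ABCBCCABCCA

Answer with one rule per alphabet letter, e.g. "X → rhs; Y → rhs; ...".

A->BC, B->C, C->A

  step 2 ⇒ step 3: ABCBC ⇒ BC·C·A·C·A
    A ↦ BC
    B ↦ C
    C ↦ A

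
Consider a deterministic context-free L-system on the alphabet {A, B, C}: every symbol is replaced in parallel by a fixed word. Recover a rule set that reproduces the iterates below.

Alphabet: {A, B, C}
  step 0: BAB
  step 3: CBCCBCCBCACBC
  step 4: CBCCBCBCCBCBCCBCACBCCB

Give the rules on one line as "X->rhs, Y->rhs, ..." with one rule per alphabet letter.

A->CA, B->C, C->CB

  step 3 ⇒ step 4: CBCCBCCBCACBC ⇒ CB·C·CB·CB·C·CB·CB·C·CB·CA·CB·C·CB
    A ↦ CA
    B ↦ C
    C ↦ CB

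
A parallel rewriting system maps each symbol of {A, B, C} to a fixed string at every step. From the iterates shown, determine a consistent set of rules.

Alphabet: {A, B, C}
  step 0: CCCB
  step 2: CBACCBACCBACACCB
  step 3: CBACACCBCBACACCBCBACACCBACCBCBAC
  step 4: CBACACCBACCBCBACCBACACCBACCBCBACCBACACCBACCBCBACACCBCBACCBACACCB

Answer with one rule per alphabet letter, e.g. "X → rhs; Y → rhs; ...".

A->AC, B->AC, C->CB

  step 3 ⇒ step 4: CBACACCBCBACACCBCBACACCBACCBCBAC ⇒ CB·AC·AC·CB·AC·CB·CB·AC·CB·AC·AC·CB·AC·CB·CB·AC·CB·AC·AC·CB·AC·CB·CB·AC·AC·CB·CB·AC·CB·AC·AC·CB
    A ↦ AC
    B ↦ AC
    C ↦ CB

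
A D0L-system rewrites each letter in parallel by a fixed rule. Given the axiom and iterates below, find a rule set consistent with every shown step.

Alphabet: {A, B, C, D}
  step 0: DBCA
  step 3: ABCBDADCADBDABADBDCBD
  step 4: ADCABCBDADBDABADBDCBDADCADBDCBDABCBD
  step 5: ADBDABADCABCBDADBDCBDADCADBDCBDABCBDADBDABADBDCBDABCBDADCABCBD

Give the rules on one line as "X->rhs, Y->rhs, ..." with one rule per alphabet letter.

  step 4 ⇒ step 5: ADCABCBDADBDABADBDCBDADCADBDCBDABCBD ⇒ AD·BD·AB·AD·C·AB·C·BD·AD·BD·C·BD·AD·C·AD·BD·C·BD·AB·C·BD·AD·BD·AB·AD·BD·C·BD·AB·C·BD·AD·C·AB·C·BD
    A ↦ AD
    B ↦ C
    C ↦ AB
    D ↦ BD

A->AD, B->C, C->AB, D->BD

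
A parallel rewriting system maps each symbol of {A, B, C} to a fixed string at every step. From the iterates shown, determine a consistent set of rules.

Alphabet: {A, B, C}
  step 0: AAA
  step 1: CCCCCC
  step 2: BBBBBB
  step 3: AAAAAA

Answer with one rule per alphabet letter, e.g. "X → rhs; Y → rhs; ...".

  step 2 ⇒ step 3: BBBBBB ⇒ A·A·A·A·A·A
    B ↦ A
  step 0 ⇒ step 1: AAA ⇒ CC·CC·CC
    A ↦ CC
  step 1 ⇒ step 2: CCCCCC ⇒ B·B·B·B·B·B
    C ↦ B

A->CC, B->A, C->B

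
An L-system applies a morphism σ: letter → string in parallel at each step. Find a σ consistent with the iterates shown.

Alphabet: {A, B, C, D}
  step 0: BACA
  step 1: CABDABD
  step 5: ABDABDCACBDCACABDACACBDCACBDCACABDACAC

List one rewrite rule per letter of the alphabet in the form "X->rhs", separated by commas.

A->BD, B->CA, C->A, D->C

  step 0 ⇒ step 1: BACA ⇒ CA·BD·A·BD
    A ↦ BD
    B ↦ CA
    C ↦ A
    D ↦ C  (constrained at step 1)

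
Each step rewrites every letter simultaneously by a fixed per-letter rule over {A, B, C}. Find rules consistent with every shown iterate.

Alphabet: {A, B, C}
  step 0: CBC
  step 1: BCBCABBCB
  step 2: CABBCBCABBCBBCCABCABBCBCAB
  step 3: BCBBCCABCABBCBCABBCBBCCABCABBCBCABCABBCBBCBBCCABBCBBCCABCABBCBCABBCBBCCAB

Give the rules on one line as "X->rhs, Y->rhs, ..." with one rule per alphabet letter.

  step 2 ⇒ step 3: CABBCBCABBCBBCCABCABBCBCAB ⇒ BCB·BC·CAB·CAB·BCB·CAB·BCB·BC·CAB·CAB·BCB·CAB·CAB·BCB·BCB·BC·CAB·BCB·BC·CAB·CAB·BCB·CAB·BCB·BC·CAB
    A ↦ BC
    B ↦ CAB
    C ↦ BCB

A->BC, B->CAB, C->BCB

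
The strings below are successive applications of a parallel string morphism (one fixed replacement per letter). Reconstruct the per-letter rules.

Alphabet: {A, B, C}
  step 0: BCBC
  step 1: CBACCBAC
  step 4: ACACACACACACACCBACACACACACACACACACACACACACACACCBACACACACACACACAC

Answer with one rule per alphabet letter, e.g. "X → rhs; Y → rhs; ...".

  step 0 ⇒ step 1: BCBC ⇒ CB·AC·CB·AC
    B ↦ CB
    C ↦ AC
    A ↦ AC  (constrained at step 1)

A->AC, B->CB, C->AC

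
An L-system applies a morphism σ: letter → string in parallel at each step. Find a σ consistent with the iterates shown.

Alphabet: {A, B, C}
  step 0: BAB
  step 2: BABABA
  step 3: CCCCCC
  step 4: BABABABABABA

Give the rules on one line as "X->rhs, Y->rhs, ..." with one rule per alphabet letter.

  step 3 ⇒ step 4: CCCCCC ⇒ BA·BA·BA·BA·BA·BA
    C ↦ BA
  step 2 ⇒ step 3: BABABA ⇒ C·C·C·C·C·C
    A ↦ C
  step 2 ⇒ step 3: BABABA ⇒ C·C·C·C·C·C
    B ↦ C

A->C, B->C, C->BA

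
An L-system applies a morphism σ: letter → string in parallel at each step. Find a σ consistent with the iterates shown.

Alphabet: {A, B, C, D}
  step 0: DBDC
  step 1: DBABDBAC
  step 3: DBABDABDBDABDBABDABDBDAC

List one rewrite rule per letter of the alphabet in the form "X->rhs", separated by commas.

  step 0 ⇒ step 1: DBDC ⇒ DB·AB·DB·AC
    B ↦ AB
    C ↦ AC
    D ↦ DB
    A ↦ D  (constrained at step 1)

A->D, B->AB, C->AC, D->DB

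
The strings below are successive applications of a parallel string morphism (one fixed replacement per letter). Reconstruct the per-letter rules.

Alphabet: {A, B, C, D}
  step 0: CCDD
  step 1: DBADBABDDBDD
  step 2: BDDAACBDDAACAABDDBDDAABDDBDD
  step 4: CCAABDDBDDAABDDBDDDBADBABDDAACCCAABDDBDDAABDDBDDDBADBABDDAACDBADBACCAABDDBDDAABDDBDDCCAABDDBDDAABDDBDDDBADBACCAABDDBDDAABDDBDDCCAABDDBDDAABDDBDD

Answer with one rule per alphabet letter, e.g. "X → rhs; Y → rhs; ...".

  step 1 ⇒ step 2: DBADBABDDBDD ⇒ BDD·AA·C·BDD·AA·C·AA·BDD·BDD·AA·BDD·BDD
    A ↦ C
    B ↦ AA
    D ↦ BDD
  step 0 ⇒ step 1: CCDD ⇒ DBA·DBA·BDD·BDD
    C ↦ DBA

A->C, B->AA, C->DBA, D->BDD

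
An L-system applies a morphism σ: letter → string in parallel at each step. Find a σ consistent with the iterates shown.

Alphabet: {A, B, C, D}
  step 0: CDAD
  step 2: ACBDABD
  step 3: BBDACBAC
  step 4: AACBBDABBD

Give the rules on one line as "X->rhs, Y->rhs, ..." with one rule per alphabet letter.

A->B, B->A, C->BD, D->C

  step 3 ⇒ step 4: BBDACBAC ⇒ A·A·C·B·BD·A·B·BD
    A ↦ B
    B ↦ A
    C ↦ BD
    D ↦ C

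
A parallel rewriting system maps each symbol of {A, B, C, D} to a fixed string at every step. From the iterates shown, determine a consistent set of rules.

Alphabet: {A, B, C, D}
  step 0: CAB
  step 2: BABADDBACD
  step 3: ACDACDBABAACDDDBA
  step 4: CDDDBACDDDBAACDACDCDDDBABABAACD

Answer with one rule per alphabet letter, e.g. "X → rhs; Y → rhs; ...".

A->CD, B->A, C->DD, D->BA

  step 3 ⇒ step 4: ACDACDBABAACDDDBA ⇒ CD·DD·BA·CD·DD·BA·A·CD·A·CD·CD·DD·BA·BA·BA·A·CD
    A ↦ CD
    B ↦ A
    C ↦ DD
    D ↦ BA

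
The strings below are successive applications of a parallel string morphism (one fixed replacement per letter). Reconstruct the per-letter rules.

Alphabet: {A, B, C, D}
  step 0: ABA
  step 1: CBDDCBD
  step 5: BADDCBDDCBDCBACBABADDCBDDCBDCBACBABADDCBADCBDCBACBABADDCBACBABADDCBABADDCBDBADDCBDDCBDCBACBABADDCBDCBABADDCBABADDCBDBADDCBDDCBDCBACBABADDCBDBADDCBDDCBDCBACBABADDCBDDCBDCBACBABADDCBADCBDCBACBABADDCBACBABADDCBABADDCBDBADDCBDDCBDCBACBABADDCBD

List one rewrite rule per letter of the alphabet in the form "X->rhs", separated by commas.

  step 0 ⇒ step 1: ABA ⇒ CBD·D·CBD
    A ↦ CBD
    B ↦ D
    C ↦ BAD  (constrained at step 1)
    D ↦ CBA  (constrained at step 1)

A->CBD, B->D, C->BAD, D->CBA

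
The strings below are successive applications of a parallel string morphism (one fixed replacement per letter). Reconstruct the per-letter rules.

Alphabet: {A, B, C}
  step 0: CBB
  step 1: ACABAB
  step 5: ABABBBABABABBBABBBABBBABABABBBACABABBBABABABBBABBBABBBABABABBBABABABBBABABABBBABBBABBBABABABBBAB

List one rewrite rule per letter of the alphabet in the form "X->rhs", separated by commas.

A->BB, B->AB, C->AC

  step 0 ⇒ step 1: CBB ⇒ AC·AB·AB
    B ↦ AB
    C ↦ AC
    A ↦ BB  (constrained at step 1)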